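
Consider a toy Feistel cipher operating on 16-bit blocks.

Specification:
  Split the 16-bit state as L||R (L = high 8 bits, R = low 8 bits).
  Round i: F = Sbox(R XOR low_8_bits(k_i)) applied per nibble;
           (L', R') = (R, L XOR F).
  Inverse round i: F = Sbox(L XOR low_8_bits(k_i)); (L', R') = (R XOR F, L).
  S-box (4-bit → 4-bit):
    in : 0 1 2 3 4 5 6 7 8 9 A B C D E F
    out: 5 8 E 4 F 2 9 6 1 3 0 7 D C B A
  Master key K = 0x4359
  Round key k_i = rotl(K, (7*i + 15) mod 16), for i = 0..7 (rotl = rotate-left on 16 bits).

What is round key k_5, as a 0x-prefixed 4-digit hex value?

0x0D65

K = 0x4359
k_0 = rotl(K, (7*0+15) mod 16) = rotl(K, 15) = 0xA1AC
k_1 = rotl(K, (7*1+15) mod 16) = rotl(K, 6) = 0xD650
k_2 = rotl(K, (7*2+15) mod 16) = rotl(K, 13) = 0x286B
k_3 = rotl(K, (7*3+15) mod 16) = rotl(K, 4) = 0x3594
k_4 = rotl(K, (7*4+15) mod 16) = rotl(K, 11) = 0xCA1A
k_5 = rotl(K, (7*5+15) mod 16) = rotl(K, 2) = 0x0D65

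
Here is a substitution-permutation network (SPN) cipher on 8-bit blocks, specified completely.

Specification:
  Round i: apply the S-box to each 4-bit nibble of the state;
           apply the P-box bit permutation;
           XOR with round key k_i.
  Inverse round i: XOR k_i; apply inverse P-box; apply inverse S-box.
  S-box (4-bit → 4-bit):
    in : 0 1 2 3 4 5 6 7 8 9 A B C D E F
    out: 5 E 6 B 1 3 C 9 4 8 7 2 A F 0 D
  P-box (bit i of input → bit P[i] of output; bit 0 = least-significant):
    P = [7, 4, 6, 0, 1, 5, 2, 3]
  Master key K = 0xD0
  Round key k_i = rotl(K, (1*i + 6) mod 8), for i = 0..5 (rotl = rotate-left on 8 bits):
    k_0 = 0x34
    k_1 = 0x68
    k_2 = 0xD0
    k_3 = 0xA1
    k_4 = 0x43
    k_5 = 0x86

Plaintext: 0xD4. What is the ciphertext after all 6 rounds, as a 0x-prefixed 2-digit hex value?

0xF5

s_0 = plaintext = 0xD4
s_1 = Round(s_0, k_0) = 0x9A
s_2 = Round(s_1, k_1) = 0xB0
s_3 = Round(s_2, k_2) = 0x30
s_4 = Round(s_3, k_3) = 0x4B
s_5 = Round(s_4, k_4) = 0x51
s_6 = Round(s_5, k_5) = 0xF5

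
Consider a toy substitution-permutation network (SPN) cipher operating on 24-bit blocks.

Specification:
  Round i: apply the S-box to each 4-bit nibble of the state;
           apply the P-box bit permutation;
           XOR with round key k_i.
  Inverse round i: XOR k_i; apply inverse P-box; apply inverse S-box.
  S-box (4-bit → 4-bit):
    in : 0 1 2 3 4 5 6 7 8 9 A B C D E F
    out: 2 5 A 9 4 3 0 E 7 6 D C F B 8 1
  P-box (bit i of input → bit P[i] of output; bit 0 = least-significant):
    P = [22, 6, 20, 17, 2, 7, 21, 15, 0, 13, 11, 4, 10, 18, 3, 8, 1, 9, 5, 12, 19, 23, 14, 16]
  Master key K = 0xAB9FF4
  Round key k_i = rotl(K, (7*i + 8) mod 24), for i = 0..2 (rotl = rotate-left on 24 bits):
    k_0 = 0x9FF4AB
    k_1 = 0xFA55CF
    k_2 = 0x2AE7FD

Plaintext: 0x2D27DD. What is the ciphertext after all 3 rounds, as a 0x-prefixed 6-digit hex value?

s_0 = plaintext = 0x2D27DD
s_1 = Round(s_0, k_0) = 0x584F7D
s_2 = Round(s_1, k_1) = 0x10D724
s_3 = Round(s_2, k_2) = 0x36086D

0x36086D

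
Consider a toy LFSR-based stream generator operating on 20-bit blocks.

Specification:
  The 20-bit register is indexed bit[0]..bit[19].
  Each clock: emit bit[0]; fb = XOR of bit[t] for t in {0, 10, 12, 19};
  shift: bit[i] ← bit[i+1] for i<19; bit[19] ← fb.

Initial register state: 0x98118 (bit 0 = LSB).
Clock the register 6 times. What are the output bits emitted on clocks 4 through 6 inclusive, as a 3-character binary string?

reg_0 = 0x98118
clock 1: out=0, reg = 0xCC08C
clock 2: out=0, reg = 0xE6046
clock 3: out=0, reg = 0xF3023
clock 4: out=1, reg = 0xF9811
clock 5: out=1, reg = 0xFCC08
clock 6: out=0, reg = 0x7E604

110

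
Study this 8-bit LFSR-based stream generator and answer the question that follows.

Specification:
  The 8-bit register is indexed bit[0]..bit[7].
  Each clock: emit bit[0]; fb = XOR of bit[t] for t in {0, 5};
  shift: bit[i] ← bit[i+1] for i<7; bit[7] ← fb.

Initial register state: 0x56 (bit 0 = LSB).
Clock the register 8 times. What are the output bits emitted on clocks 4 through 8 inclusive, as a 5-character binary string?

01010

reg_0 = 0x56
clock 1: out=0, reg = 0x2B
clock 2: out=1, reg = 0x15
clock 3: out=1, reg = 0x8A
clock 4: out=0, reg = 0x45
clock 5: out=1, reg = 0xA2
clock 6: out=0, reg = 0xD1
clock 7: out=1, reg = 0xE8
clock 8: out=0, reg = 0xF4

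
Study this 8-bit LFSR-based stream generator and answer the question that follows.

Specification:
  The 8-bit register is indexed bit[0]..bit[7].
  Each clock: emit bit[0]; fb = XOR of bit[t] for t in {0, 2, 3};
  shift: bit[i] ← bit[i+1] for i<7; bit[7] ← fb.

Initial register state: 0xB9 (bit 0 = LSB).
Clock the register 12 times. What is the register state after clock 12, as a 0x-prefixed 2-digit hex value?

0x08

reg_0 = 0xB9
clock 1: out=1, reg = 0x5C
clock 2: out=0, reg = 0x2E
clock 3: out=0, reg = 0x17
clock 4: out=1, reg = 0x0B
clock 5: out=1, reg = 0x05
clock 6: out=1, reg = 0x02
clock 7: out=0, reg = 0x01
clock 8: out=1, reg = 0x80
clock 9: out=0, reg = 0x40
clock 10: out=0, reg = 0x20
clock 11: out=0, reg = 0x10
clock 12: out=0, reg = 0x08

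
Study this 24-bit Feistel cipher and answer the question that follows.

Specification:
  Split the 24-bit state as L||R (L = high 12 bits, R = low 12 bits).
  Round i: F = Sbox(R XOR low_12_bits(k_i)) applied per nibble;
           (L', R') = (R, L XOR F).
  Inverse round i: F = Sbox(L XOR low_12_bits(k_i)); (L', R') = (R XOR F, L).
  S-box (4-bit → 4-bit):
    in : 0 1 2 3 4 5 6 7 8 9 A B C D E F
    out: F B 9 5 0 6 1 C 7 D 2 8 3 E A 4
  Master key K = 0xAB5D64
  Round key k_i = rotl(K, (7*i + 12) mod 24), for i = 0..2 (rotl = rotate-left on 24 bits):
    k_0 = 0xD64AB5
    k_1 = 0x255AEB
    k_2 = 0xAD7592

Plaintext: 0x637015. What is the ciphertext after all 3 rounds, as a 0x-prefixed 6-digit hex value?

s_0 = plaintext = 0x637015
s_1 = Round(s_0, k_0) = 0x015418
s_2 = Round(s_1, k_1) = 0x418A50
s_3 = Round(s_2, k_2) = 0xA50021

0xA50021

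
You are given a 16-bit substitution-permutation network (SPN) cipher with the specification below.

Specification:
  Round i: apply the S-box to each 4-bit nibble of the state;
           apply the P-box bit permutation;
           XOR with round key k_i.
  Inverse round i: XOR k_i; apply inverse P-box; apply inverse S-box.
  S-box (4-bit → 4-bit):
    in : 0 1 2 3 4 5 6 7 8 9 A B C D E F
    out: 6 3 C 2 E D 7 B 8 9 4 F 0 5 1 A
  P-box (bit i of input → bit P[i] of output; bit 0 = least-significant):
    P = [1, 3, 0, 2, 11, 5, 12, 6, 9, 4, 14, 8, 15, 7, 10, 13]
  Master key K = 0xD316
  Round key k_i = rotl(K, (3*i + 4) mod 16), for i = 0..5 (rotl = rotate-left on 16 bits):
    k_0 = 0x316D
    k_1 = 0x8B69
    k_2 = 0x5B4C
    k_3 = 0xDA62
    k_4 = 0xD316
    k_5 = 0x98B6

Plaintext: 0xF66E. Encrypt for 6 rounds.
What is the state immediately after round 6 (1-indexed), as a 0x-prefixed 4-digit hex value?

0x6571

s_0 = plaintext = 0xF66E
s_1 = Round(s_0, k_0) = 0x4BDF
s_2 = Round(s_1, k_1) = 0xF4F5
s_3 = Round(s_2, k_2) = 0x3ABB
s_4 = Round(s_3, k_3) = 0x828D
s_5 = Round(s_4, k_4) = 0xB255
s_6 = Round(s_5, k_5) = 0x6571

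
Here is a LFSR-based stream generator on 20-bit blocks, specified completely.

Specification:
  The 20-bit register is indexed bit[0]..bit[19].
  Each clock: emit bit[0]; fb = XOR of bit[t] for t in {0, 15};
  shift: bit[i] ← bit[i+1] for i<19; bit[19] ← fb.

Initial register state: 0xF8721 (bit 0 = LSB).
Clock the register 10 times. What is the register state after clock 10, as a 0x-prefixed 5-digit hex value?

reg_0 = 0xF8721
clock 1: out=1, reg = 0x7C390
clock 2: out=0, reg = 0xBE1C8
clock 3: out=0, reg = 0xDF0E4
clock 4: out=0, reg = 0xEF872
clock 5: out=0, reg = 0xF7C39
clock 6: out=1, reg = 0xFBE1C
clock 7: out=0, reg = 0xFDF0E
clock 8: out=0, reg = 0xFEF87
clock 9: out=1, reg = 0x7F7C3
clock 10: out=1, reg = 0x3FBE1

0x3FBE1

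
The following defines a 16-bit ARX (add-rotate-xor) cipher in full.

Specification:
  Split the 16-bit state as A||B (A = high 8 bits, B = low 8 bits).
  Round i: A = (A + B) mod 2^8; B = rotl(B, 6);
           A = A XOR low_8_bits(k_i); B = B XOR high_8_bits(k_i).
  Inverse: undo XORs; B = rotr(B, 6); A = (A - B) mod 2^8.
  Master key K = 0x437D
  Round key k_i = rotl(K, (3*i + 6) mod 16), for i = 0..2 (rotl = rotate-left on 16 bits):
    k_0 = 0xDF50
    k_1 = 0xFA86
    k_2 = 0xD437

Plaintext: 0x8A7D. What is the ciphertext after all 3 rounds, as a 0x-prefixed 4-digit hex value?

0x1C62

s_0 = plaintext = 0x8A7D
s_1 = Round(s_0, k_0) = 0x5780
s_2 = Round(s_1, k_1) = 0x51DA
s_3 = Round(s_2, k_2) = 0x1C62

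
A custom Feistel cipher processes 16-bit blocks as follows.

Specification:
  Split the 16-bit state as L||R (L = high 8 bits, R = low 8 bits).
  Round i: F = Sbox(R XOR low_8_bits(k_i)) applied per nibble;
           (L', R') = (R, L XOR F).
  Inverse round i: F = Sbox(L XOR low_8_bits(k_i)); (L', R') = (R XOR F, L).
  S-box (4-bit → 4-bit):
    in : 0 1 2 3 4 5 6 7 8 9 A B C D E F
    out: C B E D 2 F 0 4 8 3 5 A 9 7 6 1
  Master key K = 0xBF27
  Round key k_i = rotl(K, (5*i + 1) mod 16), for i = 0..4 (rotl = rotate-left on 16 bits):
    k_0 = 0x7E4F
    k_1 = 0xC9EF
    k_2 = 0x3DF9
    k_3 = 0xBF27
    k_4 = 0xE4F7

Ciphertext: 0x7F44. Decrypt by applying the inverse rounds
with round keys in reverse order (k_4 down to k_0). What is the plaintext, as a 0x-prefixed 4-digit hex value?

0xE430

s_0 = ciphertext = 0x7F44
s_1 = InvRound(s_0, k_4) = 0xCC7F
s_2 = InvRound(s_1, k_3) = 0x15CC
s_3 = InvRound(s_2, k_2) = 0xA515
s_4 = InvRound(s_3, k_1) = 0x30A5
s_5 = InvRound(s_4, k_0) = 0xE430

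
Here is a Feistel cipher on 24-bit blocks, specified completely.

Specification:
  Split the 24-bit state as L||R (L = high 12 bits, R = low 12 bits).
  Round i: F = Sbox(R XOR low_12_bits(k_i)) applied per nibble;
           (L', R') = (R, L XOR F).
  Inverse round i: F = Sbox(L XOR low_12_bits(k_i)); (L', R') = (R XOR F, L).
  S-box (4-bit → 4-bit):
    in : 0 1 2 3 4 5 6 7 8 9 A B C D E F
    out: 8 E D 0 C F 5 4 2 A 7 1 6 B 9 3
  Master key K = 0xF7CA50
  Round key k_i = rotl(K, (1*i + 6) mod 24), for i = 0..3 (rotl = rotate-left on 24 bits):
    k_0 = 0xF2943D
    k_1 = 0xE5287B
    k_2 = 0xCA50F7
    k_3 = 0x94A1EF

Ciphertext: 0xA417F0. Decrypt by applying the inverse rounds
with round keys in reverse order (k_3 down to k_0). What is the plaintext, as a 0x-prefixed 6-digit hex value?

s_0 = ciphertext = 0xA417F0
s_1 = InvRound(s_0, k_3) = 0x689A41
s_2 = InvRound(s_1, k_2) = 0xF08689
s_3 = InvRound(s_2, k_1) = 0x2C9F08
s_4 = InvRound(s_3, k_0) = 0xA342C9

0xA342C9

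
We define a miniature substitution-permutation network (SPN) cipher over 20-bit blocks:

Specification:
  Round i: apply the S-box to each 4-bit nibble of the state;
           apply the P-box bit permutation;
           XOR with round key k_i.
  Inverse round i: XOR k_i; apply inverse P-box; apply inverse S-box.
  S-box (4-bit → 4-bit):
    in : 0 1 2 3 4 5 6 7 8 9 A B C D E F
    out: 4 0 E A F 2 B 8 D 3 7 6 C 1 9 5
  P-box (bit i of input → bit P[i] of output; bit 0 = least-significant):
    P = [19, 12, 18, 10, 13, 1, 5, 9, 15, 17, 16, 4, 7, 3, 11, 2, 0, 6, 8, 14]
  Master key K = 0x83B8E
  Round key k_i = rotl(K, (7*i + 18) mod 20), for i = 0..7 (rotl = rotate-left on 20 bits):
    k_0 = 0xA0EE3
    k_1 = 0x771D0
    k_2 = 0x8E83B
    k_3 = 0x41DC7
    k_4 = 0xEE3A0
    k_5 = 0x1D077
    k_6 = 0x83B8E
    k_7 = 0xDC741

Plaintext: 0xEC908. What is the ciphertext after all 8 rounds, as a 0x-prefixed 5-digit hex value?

s_0 = plaintext = 0xEC908
s_1 = Round(s_0, k_0) = 0x4C2C6
s_2 = Round(s_1, k_1) = 0xC2EA5
s_3 = Round(s_2, k_2) = 0x81105
s_4 = Round(s_3, k_3) = 0x44CE6
s_5 = Round(s_4, k_4) = 0x79C7D
s_6 = Round(s_5, k_5) = 0x892EF
s_7 = Round(s_6, k_6) = 0x75817
s_8 = Round(s_7, k_7) = 0xC0359

0xC0359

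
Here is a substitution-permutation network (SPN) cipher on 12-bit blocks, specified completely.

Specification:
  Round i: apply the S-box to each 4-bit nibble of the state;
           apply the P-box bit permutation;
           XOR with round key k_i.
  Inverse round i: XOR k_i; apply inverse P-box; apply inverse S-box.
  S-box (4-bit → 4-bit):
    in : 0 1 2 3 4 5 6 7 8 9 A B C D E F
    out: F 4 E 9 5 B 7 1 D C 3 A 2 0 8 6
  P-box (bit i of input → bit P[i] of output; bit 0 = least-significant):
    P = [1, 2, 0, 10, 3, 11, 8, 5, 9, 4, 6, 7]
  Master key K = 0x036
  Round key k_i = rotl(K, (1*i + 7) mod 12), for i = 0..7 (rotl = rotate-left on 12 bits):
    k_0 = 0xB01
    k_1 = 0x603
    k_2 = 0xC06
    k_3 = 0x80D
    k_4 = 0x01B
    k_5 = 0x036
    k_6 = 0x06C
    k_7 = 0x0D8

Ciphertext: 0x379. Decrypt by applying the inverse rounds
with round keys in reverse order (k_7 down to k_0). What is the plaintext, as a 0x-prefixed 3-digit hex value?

s_0 = ciphertext = 0x379
s_1 = InvRound(s_0, k_7) = 0x391
s_2 = InvRound(s_1, k_6) = 0x08F
s_3 = InvRound(s_2, k_5) = 0xB31
s_4 = InvRound(s_3, k_4) = 0x707
s_5 = InvRound(s_4, k_3) = 0x763
s_6 = InvRound(s_5, k_2) = 0x42F
s_7 = InvRound(s_6, k_1) = 0x73C
s_8 = InvRound(s_7, k_0) = 0xC52

0xC52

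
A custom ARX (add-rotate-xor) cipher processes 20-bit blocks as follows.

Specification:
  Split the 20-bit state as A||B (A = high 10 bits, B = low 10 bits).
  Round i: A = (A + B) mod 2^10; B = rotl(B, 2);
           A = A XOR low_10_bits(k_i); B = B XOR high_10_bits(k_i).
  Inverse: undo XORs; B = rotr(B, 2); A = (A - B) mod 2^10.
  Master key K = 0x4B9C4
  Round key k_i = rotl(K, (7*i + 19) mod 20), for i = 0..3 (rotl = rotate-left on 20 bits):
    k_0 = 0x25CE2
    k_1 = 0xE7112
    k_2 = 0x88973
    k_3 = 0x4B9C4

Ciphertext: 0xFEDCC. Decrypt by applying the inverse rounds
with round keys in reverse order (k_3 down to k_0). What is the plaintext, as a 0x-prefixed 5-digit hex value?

s_0 = ciphertext = 0xFEDCC
s_1 = InvRound(s_0, k_3) = 0x01E38
s_2 = InvRound(s_1, k_2) = 0xDBA06
s_3 = InvRound(s_2, k_1) = 0x05A66
s_4 = InvRound(s_3, k_0) = 0xCE1BC

0xCE1BC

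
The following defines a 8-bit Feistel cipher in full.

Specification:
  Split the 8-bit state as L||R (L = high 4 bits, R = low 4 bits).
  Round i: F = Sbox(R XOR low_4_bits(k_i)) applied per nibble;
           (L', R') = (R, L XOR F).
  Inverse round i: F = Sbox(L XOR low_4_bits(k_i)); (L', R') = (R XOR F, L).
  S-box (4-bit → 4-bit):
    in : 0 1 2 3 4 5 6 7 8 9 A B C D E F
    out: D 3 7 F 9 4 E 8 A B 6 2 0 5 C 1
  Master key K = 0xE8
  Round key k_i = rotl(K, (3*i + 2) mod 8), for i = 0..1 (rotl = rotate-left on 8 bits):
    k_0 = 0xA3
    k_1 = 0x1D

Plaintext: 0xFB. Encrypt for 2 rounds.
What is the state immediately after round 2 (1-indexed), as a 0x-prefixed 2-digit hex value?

0x51

s_0 = plaintext = 0xFB
s_1 = Round(s_0, k_0) = 0xB5
s_2 = Round(s_1, k_1) = 0x51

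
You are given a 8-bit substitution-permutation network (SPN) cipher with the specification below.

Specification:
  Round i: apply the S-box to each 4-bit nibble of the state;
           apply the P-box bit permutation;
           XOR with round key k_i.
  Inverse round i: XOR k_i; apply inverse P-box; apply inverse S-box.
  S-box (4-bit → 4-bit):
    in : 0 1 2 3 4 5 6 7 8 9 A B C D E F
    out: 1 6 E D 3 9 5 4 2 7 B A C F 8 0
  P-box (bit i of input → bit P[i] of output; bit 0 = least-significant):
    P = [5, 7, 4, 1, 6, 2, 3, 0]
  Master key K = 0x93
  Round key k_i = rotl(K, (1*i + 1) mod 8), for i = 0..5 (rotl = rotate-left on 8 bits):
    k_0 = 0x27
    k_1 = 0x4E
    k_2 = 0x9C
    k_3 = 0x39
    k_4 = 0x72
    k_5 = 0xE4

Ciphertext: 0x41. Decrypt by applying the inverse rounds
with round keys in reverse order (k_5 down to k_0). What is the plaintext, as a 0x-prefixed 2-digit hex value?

s_0 = ciphertext = 0x41
s_1 = InvRound(s_0, k_5) = 0xB4
s_2 = InvRound(s_1, k_4) = 0x4B
s_3 = InvRound(s_2, k_3) = 0x03
s_4 = InvRound(s_3, k_2) = 0x22
s_5 = InvRound(s_4, k_1) = 0x90
s_6 = InvRound(s_5, k_0) = 0xBD

0xBD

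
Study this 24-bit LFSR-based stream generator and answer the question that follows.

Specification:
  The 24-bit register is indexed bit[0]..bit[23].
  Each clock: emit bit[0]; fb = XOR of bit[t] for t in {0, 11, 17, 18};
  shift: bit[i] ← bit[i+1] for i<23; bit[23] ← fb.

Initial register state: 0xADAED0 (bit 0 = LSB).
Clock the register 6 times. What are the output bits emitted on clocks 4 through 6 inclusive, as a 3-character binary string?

010

reg_0 = 0xADAED0
clock 1: out=0, reg = 0x56D768
clock 2: out=0, reg = 0x2B6BB4
clock 3: out=0, reg = 0x15B5DA
clock 4: out=0, reg = 0x8ADAED
clock 5: out=1, reg = 0xC56D76
clock 6: out=0, reg = 0x62B6BB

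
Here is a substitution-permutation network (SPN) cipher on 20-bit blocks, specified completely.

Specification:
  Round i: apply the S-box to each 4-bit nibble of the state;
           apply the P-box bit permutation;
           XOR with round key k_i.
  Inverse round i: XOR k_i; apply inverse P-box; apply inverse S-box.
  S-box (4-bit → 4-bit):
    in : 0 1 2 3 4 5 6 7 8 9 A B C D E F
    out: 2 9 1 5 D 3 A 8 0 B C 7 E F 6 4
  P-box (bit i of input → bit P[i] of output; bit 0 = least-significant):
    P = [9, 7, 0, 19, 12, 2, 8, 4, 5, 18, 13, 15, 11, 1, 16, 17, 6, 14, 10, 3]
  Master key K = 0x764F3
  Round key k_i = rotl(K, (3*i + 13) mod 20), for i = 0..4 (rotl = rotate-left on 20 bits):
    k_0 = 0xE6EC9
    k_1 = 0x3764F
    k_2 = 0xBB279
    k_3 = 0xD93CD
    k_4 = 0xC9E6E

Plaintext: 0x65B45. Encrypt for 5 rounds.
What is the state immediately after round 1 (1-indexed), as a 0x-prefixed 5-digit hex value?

s_0 = plaintext = 0x65B45
s_1 = Round(s_0, k_0) = 0xA1573
s_2 = Round(s_1, k_1) = 0x57876
s_3 = Round(s_2, k_2) = 0x1F2A9
s_4 = Round(s_3, k_3) = 0x49035
s_5 = Round(s_4, k_4) = 0xA81A4

0xA1573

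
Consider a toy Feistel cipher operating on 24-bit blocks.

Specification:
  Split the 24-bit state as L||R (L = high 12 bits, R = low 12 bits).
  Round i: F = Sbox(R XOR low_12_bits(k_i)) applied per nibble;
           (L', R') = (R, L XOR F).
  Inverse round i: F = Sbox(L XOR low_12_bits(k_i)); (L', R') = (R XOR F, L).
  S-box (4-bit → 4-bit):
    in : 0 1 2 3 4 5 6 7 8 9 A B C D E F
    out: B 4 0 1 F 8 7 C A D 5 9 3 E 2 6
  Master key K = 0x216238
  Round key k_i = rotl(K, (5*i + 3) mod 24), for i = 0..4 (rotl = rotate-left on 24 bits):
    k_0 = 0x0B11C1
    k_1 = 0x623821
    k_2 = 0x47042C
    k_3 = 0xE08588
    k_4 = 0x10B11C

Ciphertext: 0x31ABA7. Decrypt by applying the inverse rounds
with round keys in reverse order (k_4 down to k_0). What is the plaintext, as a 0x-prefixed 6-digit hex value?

0xEC7880

s_0 = ciphertext = 0x31ABA7
s_1 = InvRound(s_0, k_4) = 0xB1031A
s_2 = InvRound(s_1, k_3) = 0x1C0B10
s_3 = InvRound(s_2, k_2) = 0x3331C0
s_4 = InvRound(s_3, k_1) = 0x880333
s_5 = InvRound(s_4, k_0) = 0xEC7880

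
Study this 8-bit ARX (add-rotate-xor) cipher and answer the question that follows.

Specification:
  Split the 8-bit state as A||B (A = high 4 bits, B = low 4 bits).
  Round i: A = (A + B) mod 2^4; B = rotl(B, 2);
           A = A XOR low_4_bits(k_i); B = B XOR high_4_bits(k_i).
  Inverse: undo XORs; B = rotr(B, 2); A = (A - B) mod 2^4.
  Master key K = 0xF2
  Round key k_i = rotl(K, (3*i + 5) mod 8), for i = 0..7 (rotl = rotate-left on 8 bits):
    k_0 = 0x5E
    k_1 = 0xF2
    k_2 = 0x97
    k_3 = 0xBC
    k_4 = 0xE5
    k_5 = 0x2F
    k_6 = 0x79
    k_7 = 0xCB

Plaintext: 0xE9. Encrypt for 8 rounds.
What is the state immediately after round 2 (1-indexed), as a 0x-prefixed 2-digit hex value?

0xE3

s_0 = plaintext = 0xE9
s_1 = Round(s_0, k_0) = 0x93
s_2 = Round(s_1, k_1) = 0xE3
s_3 = Round(s_2, k_2) = 0x65
s_4 = Round(s_3, k_3) = 0x7E
s_5 = Round(s_4, k_4) = 0x05
s_6 = Round(s_5, k_5) = 0xA7
s_7 = Round(s_6, k_6) = 0x8A
s_8 = Round(s_7, k_7) = 0x96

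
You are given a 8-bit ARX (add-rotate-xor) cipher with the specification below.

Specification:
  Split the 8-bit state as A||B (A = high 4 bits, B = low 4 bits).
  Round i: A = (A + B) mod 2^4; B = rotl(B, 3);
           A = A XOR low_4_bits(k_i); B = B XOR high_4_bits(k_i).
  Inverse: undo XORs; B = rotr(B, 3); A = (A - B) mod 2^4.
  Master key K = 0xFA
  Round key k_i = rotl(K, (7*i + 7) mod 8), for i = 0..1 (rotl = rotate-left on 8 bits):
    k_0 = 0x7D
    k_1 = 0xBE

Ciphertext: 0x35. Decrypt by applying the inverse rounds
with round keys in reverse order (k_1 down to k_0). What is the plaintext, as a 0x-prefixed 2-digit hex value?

s_0 = ciphertext = 0x35
s_1 = InvRound(s_0, k_1) = 0x0D
s_2 = InvRound(s_1, k_0) = 0x85

0x85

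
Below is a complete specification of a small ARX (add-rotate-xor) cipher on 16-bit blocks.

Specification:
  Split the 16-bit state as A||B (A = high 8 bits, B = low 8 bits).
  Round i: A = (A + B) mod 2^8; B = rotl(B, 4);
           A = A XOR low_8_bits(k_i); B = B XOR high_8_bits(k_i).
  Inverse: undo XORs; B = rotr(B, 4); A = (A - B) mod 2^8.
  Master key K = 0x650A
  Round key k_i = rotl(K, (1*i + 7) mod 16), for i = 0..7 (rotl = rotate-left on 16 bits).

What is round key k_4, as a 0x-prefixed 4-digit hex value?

0x5328

K = 0x650A
k_0 = rotl(K, (1*0+7) mod 16) = rotl(K, 7) = 0x8532
k_1 = rotl(K, (1*1+7) mod 16) = rotl(K, 8) = 0x0A65
k_2 = rotl(K, (1*2+7) mod 16) = rotl(K, 9) = 0x14CA
k_3 = rotl(K, (1*3+7) mod 16) = rotl(K, 10) = 0x2994
k_4 = rotl(K, (1*4+7) mod 16) = rotl(K, 11) = 0x5328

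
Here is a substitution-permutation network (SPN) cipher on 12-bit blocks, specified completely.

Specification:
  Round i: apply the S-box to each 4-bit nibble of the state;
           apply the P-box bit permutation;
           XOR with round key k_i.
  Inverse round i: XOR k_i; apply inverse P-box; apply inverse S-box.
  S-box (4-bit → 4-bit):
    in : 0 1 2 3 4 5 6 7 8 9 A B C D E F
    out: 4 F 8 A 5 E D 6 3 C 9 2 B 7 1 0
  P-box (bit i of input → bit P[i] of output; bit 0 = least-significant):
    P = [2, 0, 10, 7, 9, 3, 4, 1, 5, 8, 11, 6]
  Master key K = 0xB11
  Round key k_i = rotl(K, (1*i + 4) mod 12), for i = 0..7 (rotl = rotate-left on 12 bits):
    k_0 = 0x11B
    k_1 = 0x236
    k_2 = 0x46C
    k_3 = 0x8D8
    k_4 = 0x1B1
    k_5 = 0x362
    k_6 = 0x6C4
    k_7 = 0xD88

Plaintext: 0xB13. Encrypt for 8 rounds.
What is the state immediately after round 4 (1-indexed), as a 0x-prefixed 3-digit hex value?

s_0 = plaintext = 0xB13
s_1 = Round(s_0, k_0) = 0x280
s_2 = Round(s_1, k_1) = 0x47E
s_3 = Round(s_2, k_2) = 0xC50
s_4 = Round(s_3, k_3) = 0xDA2
s_5 = Round(s_4, k_4) = 0xA13
s_6 = Round(s_5, k_5) = 0x199
s_7 = Round(s_6, k_6) = 0xB36
s_8 = Round(s_7, k_7) = 0x806

0xDA2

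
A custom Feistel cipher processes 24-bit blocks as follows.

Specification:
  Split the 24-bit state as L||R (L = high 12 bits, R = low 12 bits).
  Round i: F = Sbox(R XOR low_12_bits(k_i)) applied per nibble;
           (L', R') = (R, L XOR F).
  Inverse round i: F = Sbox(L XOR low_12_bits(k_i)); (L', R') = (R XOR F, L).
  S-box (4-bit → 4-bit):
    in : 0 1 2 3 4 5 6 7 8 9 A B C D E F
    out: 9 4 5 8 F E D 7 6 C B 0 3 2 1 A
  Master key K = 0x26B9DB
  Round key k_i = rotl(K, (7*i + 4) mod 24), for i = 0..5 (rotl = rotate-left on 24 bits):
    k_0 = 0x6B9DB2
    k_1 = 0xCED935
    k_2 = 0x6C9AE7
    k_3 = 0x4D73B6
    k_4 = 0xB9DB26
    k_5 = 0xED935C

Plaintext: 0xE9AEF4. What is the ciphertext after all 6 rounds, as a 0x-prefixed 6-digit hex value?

s_0 = plaintext = 0xE9AEF4
s_1 = Round(s_0, k_0) = 0xEF4667
s_2 = Round(s_1, k_1) = 0x667411
s_3 = Round(s_2, k_2) = 0x4117CA
s_4 = Round(s_3, k_3) = 0x7CAB62
s_5 = Round(s_4, k_4) = 0xB62E35
s_6 = Round(s_5, k_5) = 0xE359BE

0xE359BE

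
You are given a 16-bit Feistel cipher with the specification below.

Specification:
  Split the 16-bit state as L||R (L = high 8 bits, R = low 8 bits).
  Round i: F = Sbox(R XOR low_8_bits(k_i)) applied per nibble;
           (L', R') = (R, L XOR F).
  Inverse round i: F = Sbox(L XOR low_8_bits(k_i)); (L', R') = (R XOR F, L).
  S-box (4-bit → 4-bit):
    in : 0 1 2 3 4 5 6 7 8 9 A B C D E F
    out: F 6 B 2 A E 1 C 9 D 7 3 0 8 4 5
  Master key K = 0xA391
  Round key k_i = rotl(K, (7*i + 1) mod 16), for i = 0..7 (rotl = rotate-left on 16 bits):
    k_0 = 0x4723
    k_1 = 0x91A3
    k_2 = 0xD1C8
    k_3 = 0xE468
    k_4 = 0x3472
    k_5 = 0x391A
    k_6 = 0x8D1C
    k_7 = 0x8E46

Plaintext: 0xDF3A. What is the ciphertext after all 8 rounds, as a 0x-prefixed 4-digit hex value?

s_0 = plaintext = 0xDF3A
s_1 = Round(s_0, k_0) = 0x3AB2
s_2 = Round(s_1, k_1) = 0xB25C
s_3 = Round(s_2, k_2) = 0x5C68
s_4 = Round(s_3, k_3) = 0x68A3
s_5 = Round(s_4, k_4) = 0xA3EE
s_6 = Round(s_5, k_5) = 0xEEF9
s_7 = Round(s_6, k_6) = 0xF9A0
s_8 = Round(s_7, k_7) = 0xA0B8

0xA0B8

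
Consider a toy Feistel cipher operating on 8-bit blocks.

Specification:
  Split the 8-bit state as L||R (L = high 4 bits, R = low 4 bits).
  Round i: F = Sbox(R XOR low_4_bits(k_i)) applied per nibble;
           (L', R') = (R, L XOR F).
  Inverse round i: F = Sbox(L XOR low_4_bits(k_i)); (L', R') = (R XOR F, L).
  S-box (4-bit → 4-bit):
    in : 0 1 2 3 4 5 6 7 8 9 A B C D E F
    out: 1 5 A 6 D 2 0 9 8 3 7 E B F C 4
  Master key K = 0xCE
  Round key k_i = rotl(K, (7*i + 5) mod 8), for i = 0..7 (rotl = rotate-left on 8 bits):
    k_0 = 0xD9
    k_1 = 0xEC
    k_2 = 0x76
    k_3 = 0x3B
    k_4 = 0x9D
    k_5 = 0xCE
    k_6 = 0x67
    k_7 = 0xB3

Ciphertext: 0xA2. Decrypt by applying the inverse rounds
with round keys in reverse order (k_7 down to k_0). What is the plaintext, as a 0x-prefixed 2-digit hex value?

0x26

s_0 = ciphertext = 0xA2
s_1 = InvRound(s_0, k_7) = 0x1A
s_2 = InvRound(s_1, k_6) = 0xA1
s_3 = InvRound(s_2, k_5) = 0xCA
s_4 = InvRound(s_3, k_4) = 0xFC
s_5 = InvRound(s_4, k_3) = 0x1F
s_6 = InvRound(s_5, k_2) = 0x61
s_7 = InvRound(s_6, k_1) = 0x66
s_8 = InvRound(s_7, k_0) = 0x26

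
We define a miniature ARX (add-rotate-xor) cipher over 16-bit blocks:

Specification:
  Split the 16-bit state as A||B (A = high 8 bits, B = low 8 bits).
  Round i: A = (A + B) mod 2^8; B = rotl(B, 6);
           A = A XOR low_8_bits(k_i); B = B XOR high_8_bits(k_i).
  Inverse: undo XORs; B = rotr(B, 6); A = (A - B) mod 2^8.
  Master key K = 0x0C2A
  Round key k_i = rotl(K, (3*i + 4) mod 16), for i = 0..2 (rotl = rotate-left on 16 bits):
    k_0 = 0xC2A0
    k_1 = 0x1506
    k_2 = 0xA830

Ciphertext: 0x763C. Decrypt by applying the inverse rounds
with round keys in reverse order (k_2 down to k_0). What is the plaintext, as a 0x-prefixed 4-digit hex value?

s_0 = ciphertext = 0x763C
s_1 = InvRound(s_0, k_2) = 0xF452
s_2 = InvRound(s_1, k_1) = 0xD51D
s_3 = InvRound(s_2, k_0) = 0xF67F

0xF67F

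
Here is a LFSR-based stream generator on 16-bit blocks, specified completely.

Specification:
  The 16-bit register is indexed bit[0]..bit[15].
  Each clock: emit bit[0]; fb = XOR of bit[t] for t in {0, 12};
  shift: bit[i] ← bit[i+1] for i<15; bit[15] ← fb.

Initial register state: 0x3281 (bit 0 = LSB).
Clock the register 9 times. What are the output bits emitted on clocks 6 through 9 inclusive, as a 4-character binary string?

reg_0 = 0x3281
clock 1: out=1, reg = 0x1940
clock 2: out=0, reg = 0x8CA0
clock 3: out=0, reg = 0x4650
clock 4: out=0, reg = 0x2328
clock 5: out=0, reg = 0x1194
clock 6: out=0, reg = 0x88CA
clock 7: out=0, reg = 0x4465
clock 8: out=1, reg = 0xA232
clock 9: out=0, reg = 0x5119

0010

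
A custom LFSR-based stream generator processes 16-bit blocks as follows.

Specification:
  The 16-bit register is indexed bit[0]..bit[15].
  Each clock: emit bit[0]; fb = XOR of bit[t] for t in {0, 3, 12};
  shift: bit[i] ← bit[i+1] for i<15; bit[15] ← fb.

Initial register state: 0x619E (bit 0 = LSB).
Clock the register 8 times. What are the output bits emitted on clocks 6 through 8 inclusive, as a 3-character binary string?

001

reg_0 = 0x619E
clock 1: out=0, reg = 0xB0CF
clock 2: out=1, reg = 0xD867
clock 3: out=1, reg = 0x6C33
clock 4: out=1, reg = 0xB619
clock 5: out=1, reg = 0xDB0C
clock 6: out=0, reg = 0x6D86
clock 7: out=0, reg = 0x36C3
clock 8: out=1, reg = 0x1B61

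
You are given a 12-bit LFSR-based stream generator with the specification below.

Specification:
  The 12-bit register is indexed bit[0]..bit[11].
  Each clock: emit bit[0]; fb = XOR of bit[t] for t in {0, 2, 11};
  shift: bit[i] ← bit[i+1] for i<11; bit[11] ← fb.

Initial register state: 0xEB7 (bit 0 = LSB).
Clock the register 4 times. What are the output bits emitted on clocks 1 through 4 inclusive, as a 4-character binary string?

reg_0 = 0xEB7
clock 1: out=1, reg = 0xF5B
clock 2: out=1, reg = 0x7AD
clock 3: out=1, reg = 0x3D6
clock 4: out=0, reg = 0x9EB

1110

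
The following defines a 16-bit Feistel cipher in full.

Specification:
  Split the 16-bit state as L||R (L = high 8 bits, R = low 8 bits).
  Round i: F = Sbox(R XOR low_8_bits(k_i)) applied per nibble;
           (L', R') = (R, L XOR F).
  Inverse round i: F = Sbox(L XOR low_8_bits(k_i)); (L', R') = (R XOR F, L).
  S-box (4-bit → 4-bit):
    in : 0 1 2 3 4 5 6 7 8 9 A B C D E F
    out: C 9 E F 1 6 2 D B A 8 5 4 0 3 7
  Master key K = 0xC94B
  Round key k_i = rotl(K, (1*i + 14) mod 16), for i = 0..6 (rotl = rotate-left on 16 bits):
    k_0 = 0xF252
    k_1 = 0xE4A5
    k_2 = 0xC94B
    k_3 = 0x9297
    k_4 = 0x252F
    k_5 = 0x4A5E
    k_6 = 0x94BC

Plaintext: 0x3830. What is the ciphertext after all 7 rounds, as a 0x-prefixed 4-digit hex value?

0xF3C4

s_0 = plaintext = 0x3830
s_1 = Round(s_0, k_0) = 0x3016
s_2 = Round(s_1, k_1) = 0x166F
s_3 = Round(s_2, k_2) = 0x6FF7
s_4 = Round(s_3, k_3) = 0xF743
s_5 = Round(s_4, k_4) = 0x43D3
s_6 = Round(s_5, k_5) = 0xD3F3
s_7 = Round(s_6, k_6) = 0xF3C4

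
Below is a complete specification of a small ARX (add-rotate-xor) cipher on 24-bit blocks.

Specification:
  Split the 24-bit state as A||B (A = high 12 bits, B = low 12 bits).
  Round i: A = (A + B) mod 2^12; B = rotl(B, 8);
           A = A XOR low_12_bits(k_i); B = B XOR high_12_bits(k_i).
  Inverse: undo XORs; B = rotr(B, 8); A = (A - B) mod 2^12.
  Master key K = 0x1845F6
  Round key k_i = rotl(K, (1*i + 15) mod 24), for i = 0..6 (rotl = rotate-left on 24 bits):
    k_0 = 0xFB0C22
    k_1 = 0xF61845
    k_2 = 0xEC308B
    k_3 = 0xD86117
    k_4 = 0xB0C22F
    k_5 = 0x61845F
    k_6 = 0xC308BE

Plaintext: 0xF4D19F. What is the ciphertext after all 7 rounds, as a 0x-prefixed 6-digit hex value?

s_0 = plaintext = 0xF4D19F
s_1 = Round(s_0, k_0) = 0xCCE0A9
s_2 = Round(s_1, k_1) = 0x53266B
s_3 = Round(s_2, k_2) = 0xB165A5
s_4 = Round(s_3, k_3) = 0x1AC8DC
s_5 = Round(s_4, k_4) = 0x8A7781
s_6 = Round(s_5, k_5) = 0x477760
s_7 = Round(s_6, k_6) = 0x369C46

0x369C46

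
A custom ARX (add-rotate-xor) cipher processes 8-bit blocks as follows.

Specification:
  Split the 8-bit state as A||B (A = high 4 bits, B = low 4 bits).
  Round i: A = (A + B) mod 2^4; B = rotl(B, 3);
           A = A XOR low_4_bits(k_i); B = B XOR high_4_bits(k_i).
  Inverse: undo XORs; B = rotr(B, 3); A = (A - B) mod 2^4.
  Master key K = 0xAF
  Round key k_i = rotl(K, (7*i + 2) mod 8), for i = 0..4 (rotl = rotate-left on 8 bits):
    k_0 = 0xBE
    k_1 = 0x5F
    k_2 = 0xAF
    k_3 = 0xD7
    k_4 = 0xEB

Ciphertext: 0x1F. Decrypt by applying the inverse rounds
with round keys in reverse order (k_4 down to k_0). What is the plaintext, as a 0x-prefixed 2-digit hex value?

s_0 = ciphertext = 0x1F
s_1 = InvRound(s_0, k_4) = 0x82
s_2 = InvRound(s_1, k_3) = 0x0F
s_3 = InvRound(s_2, k_2) = 0x5A
s_4 = InvRound(s_3, k_1) = 0xBF
s_5 = InvRound(s_4, k_0) = 0xD8

0xD8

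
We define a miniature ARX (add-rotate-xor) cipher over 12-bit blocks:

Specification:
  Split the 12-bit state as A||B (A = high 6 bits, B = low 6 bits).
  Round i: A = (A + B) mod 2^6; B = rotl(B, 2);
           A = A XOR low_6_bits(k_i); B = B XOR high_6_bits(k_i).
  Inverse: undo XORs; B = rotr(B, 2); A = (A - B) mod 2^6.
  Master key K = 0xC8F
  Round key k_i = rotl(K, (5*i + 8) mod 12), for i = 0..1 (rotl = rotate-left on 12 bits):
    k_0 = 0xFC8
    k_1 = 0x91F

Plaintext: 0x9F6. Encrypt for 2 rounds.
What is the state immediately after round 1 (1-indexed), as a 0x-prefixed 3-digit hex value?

s_0 = plaintext = 0x9F6
s_1 = Round(s_0, k_0) = 0x564
s_2 = Round(s_1, k_1) = 0x9B6

0x564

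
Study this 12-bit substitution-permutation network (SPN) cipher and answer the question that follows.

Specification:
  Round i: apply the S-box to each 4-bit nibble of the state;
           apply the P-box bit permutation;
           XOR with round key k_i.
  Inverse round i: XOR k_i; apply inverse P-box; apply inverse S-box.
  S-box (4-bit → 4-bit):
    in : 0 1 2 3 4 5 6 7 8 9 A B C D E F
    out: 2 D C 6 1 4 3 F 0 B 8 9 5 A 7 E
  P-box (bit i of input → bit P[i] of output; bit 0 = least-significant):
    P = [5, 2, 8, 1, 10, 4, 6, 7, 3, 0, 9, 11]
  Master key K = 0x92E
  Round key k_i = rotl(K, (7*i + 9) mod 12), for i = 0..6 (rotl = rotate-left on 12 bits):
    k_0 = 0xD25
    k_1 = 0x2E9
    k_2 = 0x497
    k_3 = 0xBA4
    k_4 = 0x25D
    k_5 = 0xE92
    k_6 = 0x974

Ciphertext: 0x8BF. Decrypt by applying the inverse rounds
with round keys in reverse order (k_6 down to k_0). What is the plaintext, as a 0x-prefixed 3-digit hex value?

s_0 = ciphertext = 0x8BF
s_1 = InvRound(s_0, k_6) = 0x622
s_2 = InvRound(s_1, k_5) = 0xAD4
s_3 = InvRound(s_2, k_4) = 0x9A8
s_4 = InvRound(s_3, k_3) = 0xC80
s_5 = InvRound(s_4, k_2) = 0xD0D
s_6 = InvRound(s_5, k_1) = 0x21E
s_7 = InvRound(s_6, k_0) = 0x761

0x761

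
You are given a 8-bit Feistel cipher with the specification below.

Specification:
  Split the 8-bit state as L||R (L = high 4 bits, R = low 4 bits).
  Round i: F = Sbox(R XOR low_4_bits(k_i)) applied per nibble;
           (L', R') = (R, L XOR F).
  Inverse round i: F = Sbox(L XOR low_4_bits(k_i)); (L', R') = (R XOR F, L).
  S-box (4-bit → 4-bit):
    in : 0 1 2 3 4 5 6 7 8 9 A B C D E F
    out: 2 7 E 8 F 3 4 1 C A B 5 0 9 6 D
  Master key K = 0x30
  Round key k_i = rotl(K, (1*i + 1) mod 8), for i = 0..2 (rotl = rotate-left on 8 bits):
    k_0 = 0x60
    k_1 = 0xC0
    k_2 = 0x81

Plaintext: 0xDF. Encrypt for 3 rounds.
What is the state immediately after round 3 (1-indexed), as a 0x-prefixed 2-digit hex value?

0xD0

s_0 = plaintext = 0xDF
s_1 = Round(s_0, k_0) = 0xF0
s_2 = Round(s_1, k_1) = 0x0D
s_3 = Round(s_2, k_2) = 0xD0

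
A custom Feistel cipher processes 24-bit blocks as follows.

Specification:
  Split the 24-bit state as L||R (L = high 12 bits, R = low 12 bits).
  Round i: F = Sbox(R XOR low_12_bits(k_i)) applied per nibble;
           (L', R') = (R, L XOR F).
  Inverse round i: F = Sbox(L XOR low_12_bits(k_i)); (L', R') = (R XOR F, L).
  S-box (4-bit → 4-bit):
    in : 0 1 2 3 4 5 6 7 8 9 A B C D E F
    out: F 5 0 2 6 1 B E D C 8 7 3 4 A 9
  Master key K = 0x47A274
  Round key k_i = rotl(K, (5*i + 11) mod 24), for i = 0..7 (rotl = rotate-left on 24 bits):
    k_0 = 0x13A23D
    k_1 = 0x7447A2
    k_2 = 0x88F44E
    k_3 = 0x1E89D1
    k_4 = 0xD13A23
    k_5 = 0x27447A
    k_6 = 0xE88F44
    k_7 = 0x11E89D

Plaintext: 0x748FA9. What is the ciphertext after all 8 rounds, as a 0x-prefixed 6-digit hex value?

s_0 = plaintext = 0x748FA9
s_1 = Round(s_0, k_0) = 0xFA938E
s_2 = Round(s_1, k_1) = 0x38E9AA
s_3 = Round(s_2, k_2) = 0x9AA728
s_4 = Round(s_3, k_3) = 0x728336
s_5 = Round(s_4, k_4) = 0x336B79
s_6 = Round(s_5, k_5) = 0xB79AC4
s_7 = Round(s_6, k_6) = 0xAC4AA6
s_8 = Round(s_7, k_7) = 0xAA6AE3

0xAA6AE3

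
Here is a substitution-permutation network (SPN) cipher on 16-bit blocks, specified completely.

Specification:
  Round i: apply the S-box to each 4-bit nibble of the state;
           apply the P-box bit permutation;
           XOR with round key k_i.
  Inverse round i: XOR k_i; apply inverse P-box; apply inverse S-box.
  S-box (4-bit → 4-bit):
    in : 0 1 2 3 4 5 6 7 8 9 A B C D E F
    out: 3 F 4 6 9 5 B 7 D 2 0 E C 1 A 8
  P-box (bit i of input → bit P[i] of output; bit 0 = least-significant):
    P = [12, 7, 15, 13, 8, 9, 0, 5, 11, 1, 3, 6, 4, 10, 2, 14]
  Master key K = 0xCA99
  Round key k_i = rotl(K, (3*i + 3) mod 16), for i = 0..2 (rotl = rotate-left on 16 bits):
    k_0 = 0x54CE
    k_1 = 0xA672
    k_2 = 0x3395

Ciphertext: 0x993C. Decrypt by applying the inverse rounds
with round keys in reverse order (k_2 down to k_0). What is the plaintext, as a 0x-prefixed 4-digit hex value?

0x80C1

s_0 = ciphertext = 0x993C
s_1 = InvRound(s_0, k_2) = 0xA5BB
s_2 = InvRound(s_1, k_1) = 0xAC79
s_3 = InvRound(s_2, k_0) = 0x80C1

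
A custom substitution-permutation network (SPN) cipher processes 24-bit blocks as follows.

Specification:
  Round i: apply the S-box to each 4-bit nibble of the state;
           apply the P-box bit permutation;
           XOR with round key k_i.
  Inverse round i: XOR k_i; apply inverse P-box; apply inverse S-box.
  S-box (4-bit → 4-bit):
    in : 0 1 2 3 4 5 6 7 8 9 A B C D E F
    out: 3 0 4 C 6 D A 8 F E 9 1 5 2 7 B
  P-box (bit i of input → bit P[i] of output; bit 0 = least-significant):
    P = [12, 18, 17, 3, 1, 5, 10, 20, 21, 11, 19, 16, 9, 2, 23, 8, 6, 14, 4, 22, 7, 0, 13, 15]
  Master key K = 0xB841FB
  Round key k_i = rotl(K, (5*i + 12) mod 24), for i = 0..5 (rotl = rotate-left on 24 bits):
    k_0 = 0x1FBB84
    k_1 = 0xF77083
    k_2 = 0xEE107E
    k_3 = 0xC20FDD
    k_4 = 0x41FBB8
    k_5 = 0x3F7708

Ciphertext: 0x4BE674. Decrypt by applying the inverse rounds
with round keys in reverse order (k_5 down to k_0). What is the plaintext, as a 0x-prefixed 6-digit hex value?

s_0 = ciphertext = 0x4BE674
s_1 = InvRound(s_0, k_5) = 0x756B6F
s_2 = InvRound(s_1, k_4) = 0xFCDBA0
s_3 = InvRound(s_2, k_3) = 0x6EDC98
s_4 = InvRound(s_3, k_2) = 0xA04DE1
s_5 = InvRound(s_4, k_1) = 0x2A768E
s_6 = InvRound(s_5, k_0) = 0x7D7F56

0x7D7F56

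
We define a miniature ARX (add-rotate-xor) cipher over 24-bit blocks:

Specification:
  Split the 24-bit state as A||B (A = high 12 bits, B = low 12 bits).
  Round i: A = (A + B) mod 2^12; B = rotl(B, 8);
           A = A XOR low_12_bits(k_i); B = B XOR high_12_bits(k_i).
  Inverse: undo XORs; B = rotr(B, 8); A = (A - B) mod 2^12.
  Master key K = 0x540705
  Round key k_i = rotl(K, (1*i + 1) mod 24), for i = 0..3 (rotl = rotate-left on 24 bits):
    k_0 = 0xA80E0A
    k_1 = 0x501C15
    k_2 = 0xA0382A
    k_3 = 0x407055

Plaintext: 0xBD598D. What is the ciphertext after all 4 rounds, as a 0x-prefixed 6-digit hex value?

0xF560AA

s_0 = plaintext = 0xBD598D
s_1 = Round(s_0, k_0) = 0xB68718
s_2 = Round(s_1, k_1) = 0xE95D70
s_3 = Round(s_2, k_2) = 0x42FAD4
s_4 = Round(s_3, k_3) = 0xF560AA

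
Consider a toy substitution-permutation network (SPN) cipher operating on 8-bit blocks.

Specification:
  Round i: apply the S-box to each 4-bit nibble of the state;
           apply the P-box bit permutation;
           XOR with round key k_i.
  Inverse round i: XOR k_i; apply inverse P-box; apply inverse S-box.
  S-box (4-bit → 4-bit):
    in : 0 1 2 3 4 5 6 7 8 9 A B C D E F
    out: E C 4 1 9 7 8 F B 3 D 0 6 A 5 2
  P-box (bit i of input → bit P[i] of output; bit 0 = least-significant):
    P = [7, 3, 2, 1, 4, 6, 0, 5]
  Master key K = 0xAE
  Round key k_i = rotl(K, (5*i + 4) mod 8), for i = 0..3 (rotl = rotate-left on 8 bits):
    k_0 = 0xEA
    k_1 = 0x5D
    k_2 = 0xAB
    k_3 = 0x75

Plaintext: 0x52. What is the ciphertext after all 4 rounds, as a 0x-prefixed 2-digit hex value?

0x06

s_0 = plaintext = 0x52
s_1 = Round(s_0, k_0) = 0xBF
s_2 = Round(s_1, k_1) = 0x55
s_3 = Round(s_2, k_2) = 0x76
s_4 = Round(s_3, k_3) = 0x06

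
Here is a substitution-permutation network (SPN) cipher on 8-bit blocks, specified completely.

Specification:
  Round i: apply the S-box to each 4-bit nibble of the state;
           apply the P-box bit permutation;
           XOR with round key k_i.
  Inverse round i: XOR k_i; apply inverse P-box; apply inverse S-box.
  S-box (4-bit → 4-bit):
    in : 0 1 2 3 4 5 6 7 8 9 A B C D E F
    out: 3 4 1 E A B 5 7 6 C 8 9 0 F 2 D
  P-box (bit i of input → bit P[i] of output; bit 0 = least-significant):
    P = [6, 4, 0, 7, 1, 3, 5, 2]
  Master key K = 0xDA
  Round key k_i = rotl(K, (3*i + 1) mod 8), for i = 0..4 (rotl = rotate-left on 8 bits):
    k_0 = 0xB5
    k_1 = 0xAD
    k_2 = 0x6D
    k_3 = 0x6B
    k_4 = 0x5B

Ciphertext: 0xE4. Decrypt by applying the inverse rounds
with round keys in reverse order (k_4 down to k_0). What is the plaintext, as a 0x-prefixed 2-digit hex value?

0xED

s_0 = ciphertext = 0xE4
s_1 = InvRound(s_0, k_4) = 0xD3
s_2 = InvRound(s_1, k_3) = 0x84
s_3 = InvRound(s_2, k_2) = 0x8F
s_4 = InvRound(s_3, k_1) = 0x6C
s_5 = InvRound(s_4, k_0) = 0xED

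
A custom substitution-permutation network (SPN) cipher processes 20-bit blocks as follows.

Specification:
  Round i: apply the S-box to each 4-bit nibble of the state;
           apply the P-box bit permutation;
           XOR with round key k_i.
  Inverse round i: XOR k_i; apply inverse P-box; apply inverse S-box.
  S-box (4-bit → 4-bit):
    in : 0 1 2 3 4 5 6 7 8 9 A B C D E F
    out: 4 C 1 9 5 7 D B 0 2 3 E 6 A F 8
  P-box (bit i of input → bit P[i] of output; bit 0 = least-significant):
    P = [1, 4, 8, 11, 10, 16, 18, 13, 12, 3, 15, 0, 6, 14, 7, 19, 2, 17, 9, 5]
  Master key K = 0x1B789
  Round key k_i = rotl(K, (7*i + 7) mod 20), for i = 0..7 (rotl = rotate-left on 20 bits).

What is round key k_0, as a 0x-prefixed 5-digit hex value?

0xBC48D

K = 0x1B789
k_0 = rotl(K, (7*0+7) mod 20) = rotl(K, 7) = 0xBC48D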